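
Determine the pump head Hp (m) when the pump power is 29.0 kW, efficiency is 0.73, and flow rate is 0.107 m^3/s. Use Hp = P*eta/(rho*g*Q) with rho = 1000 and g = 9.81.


Pump head formula: Hp = P * eta / (rho * g * Q).
Numerator: P * eta = 29.0 * 1000 * 0.73 = 21170.0 W.
Denominator: rho * g * Q = 1000 * 9.81 * 0.107 = 1049.67.
Hp = 21170.0 / 1049.67 = 20.17 m.

20.17


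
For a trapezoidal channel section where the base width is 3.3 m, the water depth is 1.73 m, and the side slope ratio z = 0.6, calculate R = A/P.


For a trapezoidal section with side slope z:
A = (b + z*y)*y = (3.3 + 0.6*1.73)*1.73 = 7.505 m^2.
P = b + 2*y*sqrt(1 + z^2) = 3.3 + 2*1.73*sqrt(1 + 0.6^2) = 7.335 m.
R = A/P = 7.505 / 7.335 = 1.0231 m.

1.0231


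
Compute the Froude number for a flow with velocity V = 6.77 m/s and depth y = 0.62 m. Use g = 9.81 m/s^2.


The Froude number is defined as Fr = V / sqrt(g*y).
g*y = 9.81 * 0.62 = 6.0822.
sqrt(g*y) = sqrt(6.0822) = 2.4662.
Fr = 6.77 / 2.4662 = 2.7451.

2.7451


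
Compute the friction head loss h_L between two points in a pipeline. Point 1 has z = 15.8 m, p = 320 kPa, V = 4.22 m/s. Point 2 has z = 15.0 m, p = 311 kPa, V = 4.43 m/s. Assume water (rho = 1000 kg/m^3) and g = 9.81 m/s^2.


Total head at each section: H = z + p/(rho*g) + V^2/(2g).
H1 = 15.8 + 320*1000/(1000*9.81) + 4.22^2/(2*9.81)
   = 15.8 + 32.62 + 0.9077
   = 49.327 m.
H2 = 15.0 + 311*1000/(1000*9.81) + 4.43^2/(2*9.81)
   = 15.0 + 31.702 + 1.0002
   = 47.703 m.
h_L = H1 - H2 = 49.327 - 47.703 = 1.625 m.

1.625


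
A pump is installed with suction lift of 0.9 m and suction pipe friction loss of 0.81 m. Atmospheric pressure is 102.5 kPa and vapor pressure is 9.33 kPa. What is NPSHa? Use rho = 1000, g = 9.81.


NPSHa = p_atm/(rho*g) - z_s - hf_s - p_vap/(rho*g).
p_atm/(rho*g) = 102.5*1000 / (1000*9.81) = 10.449 m.
p_vap/(rho*g) = 9.33*1000 / (1000*9.81) = 0.951 m.
NPSHa = 10.449 - 0.9 - 0.81 - 0.951
      = 7.79 m.

7.79


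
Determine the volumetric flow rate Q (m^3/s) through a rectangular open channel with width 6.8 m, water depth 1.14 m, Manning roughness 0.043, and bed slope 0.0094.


For a rectangular channel, the cross-sectional area A = b * y = 6.8 * 1.14 = 7.75 m^2.
The wetted perimeter P = b + 2y = 6.8 + 2*1.14 = 9.08 m.
Hydraulic radius R = A/P = 7.75/9.08 = 0.8537 m.
Velocity V = (1/n)*R^(2/3)*S^(1/2) = (1/0.043)*0.8537^(2/3)*0.0094^(1/2) = 2.0291 m/s.
Discharge Q = A * V = 7.75 * 2.0291 = 15.73 m^3/s.

15.73


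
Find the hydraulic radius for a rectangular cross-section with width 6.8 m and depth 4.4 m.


For a rectangular section:
Flow area A = b * y = 6.8 * 4.4 = 29.92 m^2.
Wetted perimeter P = b + 2y = 6.8 + 2*4.4 = 15.6 m.
Hydraulic radius R = A/P = 29.92 / 15.6 = 1.9179 m.

1.9179


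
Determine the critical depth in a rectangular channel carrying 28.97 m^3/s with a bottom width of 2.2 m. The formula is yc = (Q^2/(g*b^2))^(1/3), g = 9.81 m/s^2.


Using yc = (Q^2 / (g * b^2))^(1/3):
Q^2 = 28.97^2 = 839.26.
g * b^2 = 9.81 * 2.2^2 = 9.81 * 4.84 = 47.48.
Q^2 / (g*b^2) = 839.26 / 47.48 = 17.6761.
yc = 17.6761^(1/3) = 2.6049 m.

2.6049


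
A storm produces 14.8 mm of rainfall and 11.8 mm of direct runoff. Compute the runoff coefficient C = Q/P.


The runoff coefficient C = runoff depth / rainfall depth.
C = 11.8 / 14.8
  = 0.7973.

0.7973


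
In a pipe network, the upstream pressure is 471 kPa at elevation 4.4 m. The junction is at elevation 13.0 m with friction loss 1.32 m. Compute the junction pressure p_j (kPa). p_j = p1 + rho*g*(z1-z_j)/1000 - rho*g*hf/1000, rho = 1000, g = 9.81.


Junction pressure: p_j = p1 + rho*g*(z1 - z_j)/1000 - rho*g*hf/1000.
Elevation term = 1000*9.81*(4.4 - 13.0)/1000 = -84.366 kPa.
Friction term = 1000*9.81*1.32/1000 = 12.949 kPa.
p_j = 471 + -84.366 - 12.949 = 373.68 kPa.

373.68


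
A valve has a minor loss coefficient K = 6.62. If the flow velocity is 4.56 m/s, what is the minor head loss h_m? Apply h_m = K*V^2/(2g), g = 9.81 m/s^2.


Minor loss formula: h_m = K * V^2/(2g).
V^2 = 4.56^2 = 20.7936.
V^2/(2g) = 20.7936 / 19.62 = 1.0598 m.
h_m = 6.62 * 1.0598 = 7.016 m.

7.016


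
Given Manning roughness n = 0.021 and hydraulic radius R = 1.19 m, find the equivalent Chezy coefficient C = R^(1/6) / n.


The Chezy coefficient relates to Manning's n through C = R^(1/6) / n.
R^(1/6) = 1.19^(1/6) = 1.029417.
C = 1.029417 / 0.021 = 49.02 m^(1/2)/s.

49.02


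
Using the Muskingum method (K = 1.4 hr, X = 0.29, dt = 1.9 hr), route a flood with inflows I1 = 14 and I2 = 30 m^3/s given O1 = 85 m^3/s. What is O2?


Muskingum coefficients:
denom = 2*K*(1-X) + dt = 2*1.4*(1-0.29) + 1.9 = 3.888.
C0 = (dt - 2*K*X)/denom = (1.9 - 2*1.4*0.29)/3.888 = 0.2798.
C1 = (dt + 2*K*X)/denom = (1.9 + 2*1.4*0.29)/3.888 = 0.6975.
C2 = (2*K*(1-X) - dt)/denom = 0.0226.
O2 = C0*I2 + C1*I1 + C2*O1
   = 0.2798*30 + 0.6975*14 + 0.0226*85
   = 20.08 m^3/s.

20.08


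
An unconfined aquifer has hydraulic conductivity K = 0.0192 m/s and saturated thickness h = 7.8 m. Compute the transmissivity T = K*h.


Transmissivity is defined as T = K * h.
T = 0.0192 * 7.8
  = 0.1498 m^2/s.

0.1498


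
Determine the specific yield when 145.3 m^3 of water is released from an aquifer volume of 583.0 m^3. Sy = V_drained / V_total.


Specific yield Sy = Volume drained / Total volume.
Sy = 145.3 / 583.0
   = 0.2492.

0.2492


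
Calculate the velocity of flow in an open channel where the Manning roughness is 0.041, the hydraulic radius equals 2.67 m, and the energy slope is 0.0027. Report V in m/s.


Manning's equation gives V = (1/n) * R^(2/3) * S^(1/2).
First, compute R^(2/3) = 2.67^(2/3) = 1.9246.
Next, S^(1/2) = 0.0027^(1/2) = 0.051962.
Then 1/n = 1/0.041 = 24.39.
V = 24.39 * 1.9246 * 0.051962 = 2.4392 m/s.

2.4392


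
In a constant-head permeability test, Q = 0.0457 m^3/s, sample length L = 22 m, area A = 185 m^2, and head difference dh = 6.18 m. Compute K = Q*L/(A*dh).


From K = Q*L / (A*dh):
Numerator: Q*L = 0.0457 * 22 = 1.0054.
Denominator: A*dh = 185 * 6.18 = 1143.3.
K = 1.0054 / 1143.3 = 0.000879 m/s.

0.000879


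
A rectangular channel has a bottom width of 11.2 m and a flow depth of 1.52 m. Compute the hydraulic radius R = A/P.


For a rectangular section:
Flow area A = b * y = 11.2 * 1.52 = 17.02 m^2.
Wetted perimeter P = b + 2y = 11.2 + 2*1.52 = 14.24 m.
Hydraulic radius R = A/P = 17.02 / 14.24 = 1.1955 m.

1.1955


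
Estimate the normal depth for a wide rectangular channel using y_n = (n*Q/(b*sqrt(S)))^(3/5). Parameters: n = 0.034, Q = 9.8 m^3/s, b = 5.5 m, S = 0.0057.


We use the wide-channel approximation y_n = (n*Q/(b*sqrt(S)))^(3/5).
sqrt(S) = sqrt(0.0057) = 0.075498.
Numerator: n*Q = 0.034 * 9.8 = 0.3332.
Denominator: b*sqrt(S) = 5.5 * 0.075498 = 0.415239.
arg = 0.8024.
y_n = 0.8024^(3/5) = 0.8763 m.

0.8763


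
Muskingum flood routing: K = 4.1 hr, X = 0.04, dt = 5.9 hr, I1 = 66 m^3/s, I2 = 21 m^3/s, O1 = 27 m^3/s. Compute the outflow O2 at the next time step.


Muskingum coefficients:
denom = 2*K*(1-X) + dt = 2*4.1*(1-0.04) + 5.9 = 13.772.
C0 = (dt - 2*K*X)/denom = (5.9 - 2*4.1*0.04)/13.772 = 0.4046.
C1 = (dt + 2*K*X)/denom = (5.9 + 2*4.1*0.04)/13.772 = 0.4522.
C2 = (2*K*(1-X) - dt)/denom = 0.1432.
O2 = C0*I2 + C1*I1 + C2*O1
   = 0.4046*21 + 0.4522*66 + 0.1432*27
   = 42.21 m^3/s.

42.21


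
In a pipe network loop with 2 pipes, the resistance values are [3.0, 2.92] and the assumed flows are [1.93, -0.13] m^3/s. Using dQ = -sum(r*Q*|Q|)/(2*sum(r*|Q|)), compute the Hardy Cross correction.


Numerator terms (r*Q*|Q|): 3.0*1.93*|1.93| = 11.1747; 2.92*-0.13*|-0.13| = -0.0493.
Sum of numerator = 11.1254.
Denominator terms (r*|Q|): 3.0*|1.93| = 5.79; 2.92*|-0.13| = 0.3796.
2 * sum of denominator = 2 * 6.1696 = 12.3392.
dQ = -11.1254 / 12.3392 = -0.9016 m^3/s.

-0.9016


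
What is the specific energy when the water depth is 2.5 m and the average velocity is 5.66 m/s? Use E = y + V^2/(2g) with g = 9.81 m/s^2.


Specific energy E = y + V^2/(2g).
Velocity head = V^2/(2g) = 5.66^2 / (2*9.81) = 32.0356 / 19.62 = 1.6328 m.
E = 2.5 + 1.6328 = 4.1328 m.

4.1328


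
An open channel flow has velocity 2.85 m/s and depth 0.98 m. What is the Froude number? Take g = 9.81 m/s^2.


The Froude number is defined as Fr = V / sqrt(g*y).
g*y = 9.81 * 0.98 = 9.6138.
sqrt(g*y) = sqrt(9.6138) = 3.1006.
Fr = 2.85 / 3.1006 = 0.9192.

0.9192


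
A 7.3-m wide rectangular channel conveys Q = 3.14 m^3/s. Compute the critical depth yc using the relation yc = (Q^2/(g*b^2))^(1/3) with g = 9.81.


Using yc = (Q^2 / (g * b^2))^(1/3):
Q^2 = 3.14^2 = 9.86.
g * b^2 = 9.81 * 7.3^2 = 9.81 * 53.29 = 522.77.
Q^2 / (g*b^2) = 9.86 / 522.77 = 0.0189.
yc = 0.0189^(1/3) = 0.2662 m.

0.2662


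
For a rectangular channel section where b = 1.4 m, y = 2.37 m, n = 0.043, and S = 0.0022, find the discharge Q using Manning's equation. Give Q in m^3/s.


For a rectangular channel, the cross-sectional area A = b * y = 1.4 * 2.37 = 3.32 m^2.
The wetted perimeter P = b + 2y = 1.4 + 2*2.37 = 6.14 m.
Hydraulic radius R = A/P = 3.32/6.14 = 0.5404 m.
Velocity V = (1/n)*R^(2/3)*S^(1/2) = (1/0.043)*0.5404^(2/3)*0.0022^(1/2) = 0.7237 m/s.
Discharge Q = A * V = 3.32 * 0.7237 = 2.401 m^3/s.

2.401


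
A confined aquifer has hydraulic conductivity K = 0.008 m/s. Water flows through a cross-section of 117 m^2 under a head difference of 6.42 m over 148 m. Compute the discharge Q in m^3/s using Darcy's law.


Darcy's law: Q = K * A * i, where i = dh/L.
Hydraulic gradient i = 6.42 / 148 = 0.043378.
Q = 0.008 * 117 * 0.043378
  = 0.0406 m^3/s.

0.0406


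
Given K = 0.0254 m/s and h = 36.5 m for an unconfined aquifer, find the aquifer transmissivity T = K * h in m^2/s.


Transmissivity is defined as T = K * h.
T = 0.0254 * 36.5
  = 0.9271 m^2/s.

0.9271


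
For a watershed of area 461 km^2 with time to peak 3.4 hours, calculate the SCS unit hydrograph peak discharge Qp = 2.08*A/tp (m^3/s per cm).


SCS formula: Qp = 2.08 * A / tp.
Qp = 2.08 * 461 / 3.4
   = 958.88 / 3.4
   = 282.02 m^3/s per cm.

282.02


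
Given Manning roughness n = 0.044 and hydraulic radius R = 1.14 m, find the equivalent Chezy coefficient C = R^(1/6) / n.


The Chezy coefficient relates to Manning's n through C = R^(1/6) / n.
R^(1/6) = 1.14^(1/6) = 1.022078.
C = 1.022078 / 0.044 = 23.23 m^(1/2)/s.

23.23


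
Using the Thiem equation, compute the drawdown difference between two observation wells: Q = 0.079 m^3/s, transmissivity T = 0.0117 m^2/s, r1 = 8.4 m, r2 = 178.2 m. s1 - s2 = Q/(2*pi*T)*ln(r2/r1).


Thiem equation: s1 - s2 = Q/(2*pi*T) * ln(r2/r1).
ln(r2/r1) = ln(178.2/8.4) = 3.0547.
Q/(2*pi*T) = 0.079 / (2*pi*0.0117) = 0.079 / 0.0735 = 1.0746.
s1 - s2 = 1.0746 * 3.0547 = 3.2827 m.

3.2827


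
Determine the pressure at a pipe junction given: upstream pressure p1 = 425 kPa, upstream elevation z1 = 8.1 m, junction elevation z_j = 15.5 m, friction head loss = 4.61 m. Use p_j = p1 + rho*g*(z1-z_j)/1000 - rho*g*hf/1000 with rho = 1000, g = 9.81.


Junction pressure: p_j = p1 + rho*g*(z1 - z_j)/1000 - rho*g*hf/1000.
Elevation term = 1000*9.81*(8.1 - 15.5)/1000 = -72.594 kPa.
Friction term = 1000*9.81*4.61/1000 = 45.224 kPa.
p_j = 425 + -72.594 - 45.224 = 307.18 kPa.

307.18


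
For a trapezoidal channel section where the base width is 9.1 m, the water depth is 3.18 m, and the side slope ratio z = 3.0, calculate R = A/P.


For a trapezoidal section with side slope z:
A = (b + z*y)*y = (9.1 + 3.0*3.18)*3.18 = 59.275 m^2.
P = b + 2*y*sqrt(1 + z^2) = 9.1 + 2*3.18*sqrt(1 + 3.0^2) = 29.212 m.
R = A/P = 59.275 / 29.212 = 2.0291 m.

2.0291


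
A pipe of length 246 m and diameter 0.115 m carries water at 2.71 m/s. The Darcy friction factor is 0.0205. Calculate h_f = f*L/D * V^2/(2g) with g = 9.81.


Darcy-Weisbach equation: h_f = f * (L/D) * V^2/(2g).
f * L/D = 0.0205 * 246/0.115 = 43.8522.
V^2/(2g) = 2.71^2 / (2*9.81) = 7.3441 / 19.62 = 0.3743 m.
h_f = 43.8522 * 0.3743 = 16.415 m.

16.415


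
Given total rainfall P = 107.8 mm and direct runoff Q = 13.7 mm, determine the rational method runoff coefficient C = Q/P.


The runoff coefficient C = runoff depth / rainfall depth.
C = 13.7 / 107.8
  = 0.1271.

0.1271


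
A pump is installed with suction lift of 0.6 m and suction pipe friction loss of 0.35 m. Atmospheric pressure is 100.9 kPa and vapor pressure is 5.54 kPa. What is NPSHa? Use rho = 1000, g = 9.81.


NPSHa = p_atm/(rho*g) - z_s - hf_s - p_vap/(rho*g).
p_atm/(rho*g) = 100.9*1000 / (1000*9.81) = 10.285 m.
p_vap/(rho*g) = 5.54*1000 / (1000*9.81) = 0.565 m.
NPSHa = 10.285 - 0.6 - 0.35 - 0.565
      = 8.77 m.

8.77


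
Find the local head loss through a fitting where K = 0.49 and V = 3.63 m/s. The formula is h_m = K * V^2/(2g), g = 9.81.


Minor loss formula: h_m = K * V^2/(2g).
V^2 = 3.63^2 = 13.1769.
V^2/(2g) = 13.1769 / 19.62 = 0.6716 m.
h_m = 0.49 * 0.6716 = 0.3291 m.

0.3291


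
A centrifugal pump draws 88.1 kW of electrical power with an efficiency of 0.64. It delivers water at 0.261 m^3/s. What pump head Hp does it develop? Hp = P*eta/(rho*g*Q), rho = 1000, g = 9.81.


Pump head formula: Hp = P * eta / (rho * g * Q).
Numerator: P * eta = 88.1 * 1000 * 0.64 = 56384.0 W.
Denominator: rho * g * Q = 1000 * 9.81 * 0.261 = 2560.41.
Hp = 56384.0 / 2560.41 = 22.02 m.

22.02


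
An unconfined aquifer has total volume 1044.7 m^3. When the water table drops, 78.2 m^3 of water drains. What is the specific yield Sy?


Specific yield Sy = Volume drained / Total volume.
Sy = 78.2 / 1044.7
   = 0.0749.

0.0749


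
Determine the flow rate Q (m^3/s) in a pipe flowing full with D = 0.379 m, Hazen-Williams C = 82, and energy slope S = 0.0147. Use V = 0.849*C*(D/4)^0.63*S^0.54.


For a full circular pipe, R = D/4 = 0.379/4 = 0.0948 m.
V = 0.849 * 82 * 0.0948^0.63 * 0.0147^0.54
  = 0.849 * 82 * 0.226592 * 0.102412
  = 1.6155 m/s.
Pipe area A = pi*D^2/4 = pi*0.379^2/4 = 0.1128 m^2.
Q = A * V = 0.1128 * 1.6155 = 0.1823 m^3/s.

0.1823


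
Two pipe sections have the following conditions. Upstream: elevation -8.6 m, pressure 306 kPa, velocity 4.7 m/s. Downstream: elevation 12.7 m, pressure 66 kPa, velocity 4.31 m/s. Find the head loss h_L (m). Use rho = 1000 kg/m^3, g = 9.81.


Total head at each section: H = z + p/(rho*g) + V^2/(2g).
H1 = -8.6 + 306*1000/(1000*9.81) + 4.7^2/(2*9.81)
   = -8.6 + 31.193 + 1.1259
   = 23.719 m.
H2 = 12.7 + 66*1000/(1000*9.81) + 4.31^2/(2*9.81)
   = 12.7 + 6.728 + 0.9468
   = 20.375 m.
h_L = H1 - H2 = 23.719 - 20.375 = 3.344 m.

3.344


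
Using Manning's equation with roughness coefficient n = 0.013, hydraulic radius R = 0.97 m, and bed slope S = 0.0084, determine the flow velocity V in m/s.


Manning's equation gives V = (1/n) * R^(2/3) * S^(1/2).
First, compute R^(2/3) = 0.97^(2/3) = 0.9799.
Next, S^(1/2) = 0.0084^(1/2) = 0.091652.
Then 1/n = 1/0.013 = 76.92.
V = 76.92 * 0.9799 * 0.091652 = 6.9084 m/s.

6.9084


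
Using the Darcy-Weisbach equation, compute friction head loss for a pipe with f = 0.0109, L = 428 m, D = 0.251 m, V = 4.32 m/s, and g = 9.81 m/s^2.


Darcy-Weisbach equation: h_f = f * (L/D) * V^2/(2g).
f * L/D = 0.0109 * 428/0.251 = 18.5865.
V^2/(2g) = 4.32^2 / (2*9.81) = 18.6624 / 19.62 = 0.9512 m.
h_f = 18.5865 * 0.9512 = 17.679 m.

17.679


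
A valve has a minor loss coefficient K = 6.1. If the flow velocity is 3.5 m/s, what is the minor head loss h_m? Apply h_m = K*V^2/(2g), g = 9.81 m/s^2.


Minor loss formula: h_m = K * V^2/(2g).
V^2 = 3.5^2 = 12.25.
V^2/(2g) = 12.25 / 19.62 = 0.6244 m.
h_m = 6.1 * 0.6244 = 3.8086 m.

3.8086


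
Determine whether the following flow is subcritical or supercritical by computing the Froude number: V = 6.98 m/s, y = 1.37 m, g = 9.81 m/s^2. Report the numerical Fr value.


The Froude number is defined as Fr = V / sqrt(g*y).
g*y = 9.81 * 1.37 = 13.4397.
sqrt(g*y) = sqrt(13.4397) = 3.666.
Fr = 6.98 / 3.666 = 1.904.
Since Fr > 1, the flow is supercritical.

1.904


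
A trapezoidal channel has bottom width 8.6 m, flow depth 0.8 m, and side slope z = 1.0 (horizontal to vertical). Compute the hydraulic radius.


For a trapezoidal section with side slope z:
A = (b + z*y)*y = (8.6 + 1.0*0.8)*0.8 = 7.52 m^2.
P = b + 2*y*sqrt(1 + z^2) = 8.6 + 2*0.8*sqrt(1 + 1.0^2) = 10.863 m.
R = A/P = 7.52 / 10.863 = 0.6923 m.

0.6923


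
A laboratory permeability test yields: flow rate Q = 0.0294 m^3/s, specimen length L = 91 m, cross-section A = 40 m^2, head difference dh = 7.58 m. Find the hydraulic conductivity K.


From K = Q*L / (A*dh):
Numerator: Q*L = 0.0294 * 91 = 2.6754.
Denominator: A*dh = 40 * 7.58 = 303.2.
K = 2.6754 / 303.2 = 0.008824 m/s.

0.008824


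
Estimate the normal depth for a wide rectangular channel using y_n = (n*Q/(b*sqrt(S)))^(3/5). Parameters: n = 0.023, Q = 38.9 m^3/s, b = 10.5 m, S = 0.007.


We use the wide-channel approximation y_n = (n*Q/(b*sqrt(S)))^(3/5).
sqrt(S) = sqrt(0.007) = 0.083666.
Numerator: n*Q = 0.023 * 38.9 = 0.8947.
Denominator: b*sqrt(S) = 10.5 * 0.083666 = 0.878493.
arg = 1.0184.
y_n = 1.0184^(3/5) = 1.011 m.

1.011


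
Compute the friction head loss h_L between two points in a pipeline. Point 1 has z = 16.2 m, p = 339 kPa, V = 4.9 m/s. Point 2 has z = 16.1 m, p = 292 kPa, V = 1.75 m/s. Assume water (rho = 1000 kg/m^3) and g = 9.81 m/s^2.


Total head at each section: H = z + p/(rho*g) + V^2/(2g).
H1 = 16.2 + 339*1000/(1000*9.81) + 4.9^2/(2*9.81)
   = 16.2 + 34.557 + 1.2238
   = 51.98 m.
H2 = 16.1 + 292*1000/(1000*9.81) + 1.75^2/(2*9.81)
   = 16.1 + 29.766 + 0.1561
   = 46.022 m.
h_L = H1 - H2 = 51.98 - 46.022 = 5.959 m.

5.959


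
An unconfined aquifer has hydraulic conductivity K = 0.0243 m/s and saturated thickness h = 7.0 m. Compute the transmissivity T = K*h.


Transmissivity is defined as T = K * h.
T = 0.0243 * 7.0
  = 0.1701 m^2/s.

0.1701


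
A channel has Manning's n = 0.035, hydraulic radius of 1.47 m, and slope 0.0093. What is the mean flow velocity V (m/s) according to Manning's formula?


Manning's equation gives V = (1/n) * R^(2/3) * S^(1/2).
First, compute R^(2/3) = 1.47^(2/3) = 1.2928.
Next, S^(1/2) = 0.0093^(1/2) = 0.096437.
Then 1/n = 1/0.035 = 28.57.
V = 28.57 * 1.2928 * 0.096437 = 3.5622 m/s.

3.5622


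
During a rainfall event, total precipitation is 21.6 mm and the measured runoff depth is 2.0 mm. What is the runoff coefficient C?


The runoff coefficient C = runoff depth / rainfall depth.
C = 2.0 / 21.6
  = 0.0926.

0.0926


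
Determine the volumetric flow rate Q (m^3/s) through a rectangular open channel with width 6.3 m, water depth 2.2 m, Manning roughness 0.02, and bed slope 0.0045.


For a rectangular channel, the cross-sectional area A = b * y = 6.3 * 2.2 = 13.86 m^2.
The wetted perimeter P = b + 2y = 6.3 + 2*2.2 = 10.7 m.
Hydraulic radius R = A/P = 13.86/10.7 = 1.2953 m.
Velocity V = (1/n)*R^(2/3)*S^(1/2) = (1/0.02)*1.2953^(2/3)*0.0045^(1/2) = 3.9856 m/s.
Discharge Q = A * V = 13.86 * 3.9856 = 55.241 m^3/s.

55.241


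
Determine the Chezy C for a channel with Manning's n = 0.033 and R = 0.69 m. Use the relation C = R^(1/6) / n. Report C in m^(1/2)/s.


The Chezy coefficient relates to Manning's n through C = R^(1/6) / n.
R^(1/6) = 0.69^(1/6) = 0.94003.
C = 0.94003 / 0.033 = 28.49 m^(1/2)/s.

28.49


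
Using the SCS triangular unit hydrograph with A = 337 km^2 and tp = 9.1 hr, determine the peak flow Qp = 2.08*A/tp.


SCS formula: Qp = 2.08 * A / tp.
Qp = 2.08 * 337 / 9.1
   = 700.96 / 9.1
   = 77.03 m^3/s per cm.

77.03


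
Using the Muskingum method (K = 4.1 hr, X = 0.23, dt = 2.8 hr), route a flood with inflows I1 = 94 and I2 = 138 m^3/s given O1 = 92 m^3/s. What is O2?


Muskingum coefficients:
denom = 2*K*(1-X) + dt = 2*4.1*(1-0.23) + 2.8 = 9.114.
C0 = (dt - 2*K*X)/denom = (2.8 - 2*4.1*0.23)/9.114 = 0.1003.
C1 = (dt + 2*K*X)/denom = (2.8 + 2*4.1*0.23)/9.114 = 0.5142.
C2 = (2*K*(1-X) - dt)/denom = 0.3856.
O2 = C0*I2 + C1*I1 + C2*O1
   = 0.1003*138 + 0.5142*94 + 0.3856*92
   = 97.64 m^3/s.

97.64


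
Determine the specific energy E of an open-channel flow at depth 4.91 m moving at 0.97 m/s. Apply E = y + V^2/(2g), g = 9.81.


Specific energy E = y + V^2/(2g).
Velocity head = V^2/(2g) = 0.97^2 / (2*9.81) = 0.9409 / 19.62 = 0.048 m.
E = 4.91 + 0.048 = 4.958 m.

4.958


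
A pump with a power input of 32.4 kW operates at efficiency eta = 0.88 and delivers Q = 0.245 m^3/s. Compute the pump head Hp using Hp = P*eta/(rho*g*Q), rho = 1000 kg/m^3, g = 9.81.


Pump head formula: Hp = P * eta / (rho * g * Q).
Numerator: P * eta = 32.4 * 1000 * 0.88 = 28512.0 W.
Denominator: rho * g * Q = 1000 * 9.81 * 0.245 = 2403.45.
Hp = 28512.0 / 2403.45 = 11.86 m.

11.86


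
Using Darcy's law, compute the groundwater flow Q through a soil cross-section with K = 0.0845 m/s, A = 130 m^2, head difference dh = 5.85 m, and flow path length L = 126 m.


Darcy's law: Q = K * A * i, where i = dh/L.
Hydraulic gradient i = 5.85 / 126 = 0.046429.
Q = 0.0845 * 130 * 0.046429
  = 0.51 m^3/s.

0.51


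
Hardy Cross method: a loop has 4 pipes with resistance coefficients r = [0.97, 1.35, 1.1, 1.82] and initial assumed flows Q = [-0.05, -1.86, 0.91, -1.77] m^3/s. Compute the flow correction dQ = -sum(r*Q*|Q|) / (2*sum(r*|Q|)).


Numerator terms (r*Q*|Q|): 0.97*-0.05*|-0.05| = -0.0024; 1.35*-1.86*|-1.86| = -4.6705; 1.1*0.91*|0.91| = 0.9109; 1.82*-1.77*|-1.77| = -5.7019.
Sum of numerator = -9.4639.
Denominator terms (r*|Q|): 0.97*|-0.05| = 0.0485; 1.35*|-1.86| = 2.511; 1.1*|0.91| = 1.001; 1.82*|-1.77| = 3.2214.
2 * sum of denominator = 2 * 6.7819 = 13.5638.
dQ = --9.4639 / 13.5638 = 0.6977 m^3/s.

0.6977


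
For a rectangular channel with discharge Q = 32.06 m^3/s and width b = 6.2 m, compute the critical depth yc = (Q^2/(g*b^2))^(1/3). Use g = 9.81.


Using yc = (Q^2 / (g * b^2))^(1/3):
Q^2 = 32.06^2 = 1027.84.
g * b^2 = 9.81 * 6.2^2 = 9.81 * 38.44 = 377.1.
Q^2 / (g*b^2) = 1027.84 / 377.1 = 2.7256.
yc = 2.7256^(1/3) = 1.3969 m.

1.3969


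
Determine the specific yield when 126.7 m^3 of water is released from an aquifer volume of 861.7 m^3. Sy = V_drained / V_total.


Specific yield Sy = Volume drained / Total volume.
Sy = 126.7 / 861.7
   = 0.147.

0.147


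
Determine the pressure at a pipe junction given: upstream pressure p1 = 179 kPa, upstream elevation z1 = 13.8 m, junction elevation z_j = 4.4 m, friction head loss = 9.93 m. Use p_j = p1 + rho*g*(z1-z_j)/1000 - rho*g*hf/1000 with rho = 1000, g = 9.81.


Junction pressure: p_j = p1 + rho*g*(z1 - z_j)/1000 - rho*g*hf/1000.
Elevation term = 1000*9.81*(13.8 - 4.4)/1000 = 92.214 kPa.
Friction term = 1000*9.81*9.93/1000 = 97.413 kPa.
p_j = 179 + 92.214 - 97.413 = 173.8 kPa.

173.8


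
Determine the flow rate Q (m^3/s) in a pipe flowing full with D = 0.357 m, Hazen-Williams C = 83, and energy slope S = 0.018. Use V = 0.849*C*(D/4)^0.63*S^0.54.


For a full circular pipe, R = D/4 = 0.357/4 = 0.0892 m.
V = 0.849 * 83 * 0.0892^0.63 * 0.018^0.54
  = 0.849 * 83 * 0.218214 * 0.114248
  = 1.7568 m/s.
Pipe area A = pi*D^2/4 = pi*0.357^2/4 = 0.1001 m^2.
Q = A * V = 0.1001 * 1.7568 = 0.1759 m^3/s.

0.1759


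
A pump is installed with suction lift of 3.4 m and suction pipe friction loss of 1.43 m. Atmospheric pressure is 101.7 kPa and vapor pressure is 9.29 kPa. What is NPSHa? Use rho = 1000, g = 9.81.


NPSHa = p_atm/(rho*g) - z_s - hf_s - p_vap/(rho*g).
p_atm/(rho*g) = 101.7*1000 / (1000*9.81) = 10.367 m.
p_vap/(rho*g) = 9.29*1000 / (1000*9.81) = 0.947 m.
NPSHa = 10.367 - 3.4 - 1.43 - 0.947
      = 4.59 m.

4.59


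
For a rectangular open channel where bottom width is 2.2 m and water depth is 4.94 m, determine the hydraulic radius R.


For a rectangular section:
Flow area A = b * y = 2.2 * 4.94 = 10.87 m^2.
Wetted perimeter P = b + 2y = 2.2 + 2*4.94 = 12.08 m.
Hydraulic radius R = A/P = 10.87 / 12.08 = 0.8997 m.

0.8997


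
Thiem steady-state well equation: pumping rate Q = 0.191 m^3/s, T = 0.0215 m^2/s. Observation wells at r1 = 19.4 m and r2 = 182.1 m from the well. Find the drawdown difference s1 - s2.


Thiem equation: s1 - s2 = Q/(2*pi*T) * ln(r2/r1).
ln(r2/r1) = ln(182.1/19.4) = 2.2393.
Q/(2*pi*T) = 0.191 / (2*pi*0.0215) = 0.191 / 0.1351 = 1.4139.
s1 - s2 = 1.4139 * 2.2393 = 3.1661 m.

3.1661


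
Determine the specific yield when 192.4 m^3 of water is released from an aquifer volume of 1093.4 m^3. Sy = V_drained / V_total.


Specific yield Sy = Volume drained / Total volume.
Sy = 192.4 / 1093.4
   = 0.176.

0.176


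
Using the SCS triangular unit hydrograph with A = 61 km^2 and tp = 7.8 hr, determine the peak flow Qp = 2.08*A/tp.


SCS formula: Qp = 2.08 * A / tp.
Qp = 2.08 * 61 / 7.8
   = 126.88 / 7.8
   = 16.27 m^3/s per cm.

16.27


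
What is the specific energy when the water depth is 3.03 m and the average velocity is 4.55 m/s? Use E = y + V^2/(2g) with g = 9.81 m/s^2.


Specific energy E = y + V^2/(2g).
Velocity head = V^2/(2g) = 4.55^2 / (2*9.81) = 20.7025 / 19.62 = 1.0552 m.
E = 3.03 + 1.0552 = 4.0852 m.

4.0852


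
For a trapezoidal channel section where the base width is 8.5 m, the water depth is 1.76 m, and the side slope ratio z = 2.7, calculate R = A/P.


For a trapezoidal section with side slope z:
A = (b + z*y)*y = (8.5 + 2.7*1.76)*1.76 = 23.324 m^2.
P = b + 2*y*sqrt(1 + z^2) = 8.5 + 2*1.76*sqrt(1 + 2.7^2) = 18.635 m.
R = A/P = 23.324 / 18.635 = 1.2516 m.

1.2516


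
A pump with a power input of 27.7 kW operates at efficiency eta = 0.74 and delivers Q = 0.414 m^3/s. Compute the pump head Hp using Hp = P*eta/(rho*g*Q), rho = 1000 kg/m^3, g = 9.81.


Pump head formula: Hp = P * eta / (rho * g * Q).
Numerator: P * eta = 27.7 * 1000 * 0.74 = 20498.0 W.
Denominator: rho * g * Q = 1000 * 9.81 * 0.414 = 4061.34.
Hp = 20498.0 / 4061.34 = 5.05 m.

5.05


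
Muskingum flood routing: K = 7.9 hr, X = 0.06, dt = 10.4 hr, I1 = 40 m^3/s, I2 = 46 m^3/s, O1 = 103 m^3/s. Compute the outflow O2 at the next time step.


Muskingum coefficients:
denom = 2*K*(1-X) + dt = 2*7.9*(1-0.06) + 10.4 = 25.252.
C0 = (dt - 2*K*X)/denom = (10.4 - 2*7.9*0.06)/25.252 = 0.3743.
C1 = (dt + 2*K*X)/denom = (10.4 + 2*7.9*0.06)/25.252 = 0.4494.
C2 = (2*K*(1-X) - dt)/denom = 0.1763.
O2 = C0*I2 + C1*I1 + C2*O1
   = 0.3743*46 + 0.4494*40 + 0.1763*103
   = 53.35 m^3/s.

53.35


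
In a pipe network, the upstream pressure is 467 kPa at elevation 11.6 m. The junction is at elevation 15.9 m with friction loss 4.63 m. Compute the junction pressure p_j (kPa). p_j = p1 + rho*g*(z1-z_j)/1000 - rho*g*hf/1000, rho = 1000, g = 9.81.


Junction pressure: p_j = p1 + rho*g*(z1 - z_j)/1000 - rho*g*hf/1000.
Elevation term = 1000*9.81*(11.6 - 15.9)/1000 = -42.183 kPa.
Friction term = 1000*9.81*4.63/1000 = 45.42 kPa.
p_j = 467 + -42.183 - 45.42 = 379.4 kPa.

379.4


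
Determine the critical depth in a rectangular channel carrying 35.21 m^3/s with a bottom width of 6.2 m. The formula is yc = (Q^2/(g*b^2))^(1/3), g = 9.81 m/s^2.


Using yc = (Q^2 / (g * b^2))^(1/3):
Q^2 = 35.21^2 = 1239.74.
g * b^2 = 9.81 * 6.2^2 = 9.81 * 38.44 = 377.1.
Q^2 / (g*b^2) = 1239.74 / 377.1 = 3.2876.
yc = 3.2876^(1/3) = 1.4869 m.

1.4869


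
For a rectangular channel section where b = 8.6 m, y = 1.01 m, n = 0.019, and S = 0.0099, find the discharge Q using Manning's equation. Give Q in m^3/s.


For a rectangular channel, the cross-sectional area A = b * y = 8.6 * 1.01 = 8.69 m^2.
The wetted perimeter P = b + 2y = 8.6 + 2*1.01 = 10.62 m.
Hydraulic radius R = A/P = 8.69/10.62 = 0.8179 m.
Velocity V = (1/n)*R^(2/3)*S^(1/2) = (1/0.019)*0.8179^(2/3)*0.0099^(1/2) = 4.58 m/s.
Discharge Q = A * V = 8.69 * 4.58 = 39.781 m^3/s.

39.781


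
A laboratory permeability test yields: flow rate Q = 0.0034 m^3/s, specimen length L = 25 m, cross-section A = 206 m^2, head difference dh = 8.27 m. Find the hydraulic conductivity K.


From K = Q*L / (A*dh):
Numerator: Q*L = 0.0034 * 25 = 0.085.
Denominator: A*dh = 206 * 8.27 = 1703.62.
K = 0.085 / 1703.62 = 5e-05 m/s.

5e-05


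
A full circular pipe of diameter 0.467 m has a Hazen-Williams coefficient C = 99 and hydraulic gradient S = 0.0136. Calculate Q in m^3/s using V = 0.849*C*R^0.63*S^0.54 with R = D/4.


For a full circular pipe, R = D/4 = 0.467/4 = 0.1168 m.
V = 0.849 * 99 * 0.1168^0.63 * 0.0136^0.54
  = 0.849 * 99 * 0.258447 * 0.0982
  = 2.1332 m/s.
Pipe area A = pi*D^2/4 = pi*0.467^2/4 = 0.1713 m^2.
Q = A * V = 0.1713 * 2.1332 = 0.3654 m^3/s.

0.3654


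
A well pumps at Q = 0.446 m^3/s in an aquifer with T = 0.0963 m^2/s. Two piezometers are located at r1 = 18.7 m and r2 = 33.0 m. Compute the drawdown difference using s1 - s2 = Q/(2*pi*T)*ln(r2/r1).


Thiem equation: s1 - s2 = Q/(2*pi*T) * ln(r2/r1).
ln(r2/r1) = ln(33.0/18.7) = 0.568.
Q/(2*pi*T) = 0.446 / (2*pi*0.0963) = 0.446 / 0.6051 = 0.7371.
s1 - s2 = 0.7371 * 0.568 = 0.4187 m.

0.4187


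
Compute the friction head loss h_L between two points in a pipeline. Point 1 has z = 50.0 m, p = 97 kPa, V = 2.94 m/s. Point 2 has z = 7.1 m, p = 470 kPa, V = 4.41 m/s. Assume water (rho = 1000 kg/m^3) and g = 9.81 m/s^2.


Total head at each section: H = z + p/(rho*g) + V^2/(2g).
H1 = 50.0 + 97*1000/(1000*9.81) + 2.94^2/(2*9.81)
   = 50.0 + 9.888 + 0.4406
   = 60.328 m.
H2 = 7.1 + 470*1000/(1000*9.81) + 4.41^2/(2*9.81)
   = 7.1 + 47.91 + 0.9912
   = 56.002 m.
h_L = H1 - H2 = 60.328 - 56.002 = 4.327 m.

4.327


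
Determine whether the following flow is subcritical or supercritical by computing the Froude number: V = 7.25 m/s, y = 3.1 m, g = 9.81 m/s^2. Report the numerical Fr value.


The Froude number is defined as Fr = V / sqrt(g*y).
g*y = 9.81 * 3.1 = 30.411.
sqrt(g*y) = sqrt(30.411) = 5.5146.
Fr = 7.25 / 5.5146 = 1.3147.
Since Fr > 1, the flow is supercritical.

1.3147


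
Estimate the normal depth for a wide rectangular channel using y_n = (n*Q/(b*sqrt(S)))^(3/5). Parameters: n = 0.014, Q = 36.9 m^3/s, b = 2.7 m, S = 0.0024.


We use the wide-channel approximation y_n = (n*Q/(b*sqrt(S)))^(3/5).
sqrt(S) = sqrt(0.0024) = 0.04899.
Numerator: n*Q = 0.014 * 36.9 = 0.5166.
Denominator: b*sqrt(S) = 2.7 * 0.04899 = 0.132273.
arg = 3.9056.
y_n = 3.9056^(3/5) = 2.2647 m.

2.2647


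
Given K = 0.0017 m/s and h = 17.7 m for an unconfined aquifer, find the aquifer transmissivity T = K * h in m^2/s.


Transmissivity is defined as T = K * h.
T = 0.0017 * 17.7
  = 0.0301 m^2/s.

0.0301


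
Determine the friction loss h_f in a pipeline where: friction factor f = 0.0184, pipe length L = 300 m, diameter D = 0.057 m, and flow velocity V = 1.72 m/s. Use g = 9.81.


Darcy-Weisbach equation: h_f = f * (L/D) * V^2/(2g).
f * L/D = 0.0184 * 300/0.057 = 96.8421.
V^2/(2g) = 1.72^2 / (2*9.81) = 2.9584 / 19.62 = 0.1508 m.
h_f = 96.8421 * 0.1508 = 14.602 m.

14.602


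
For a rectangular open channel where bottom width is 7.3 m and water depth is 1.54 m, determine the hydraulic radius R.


For a rectangular section:
Flow area A = b * y = 7.3 * 1.54 = 11.24 m^2.
Wetted perimeter P = b + 2y = 7.3 + 2*1.54 = 10.38 m.
Hydraulic radius R = A/P = 11.24 / 10.38 = 1.083 m.

1.083


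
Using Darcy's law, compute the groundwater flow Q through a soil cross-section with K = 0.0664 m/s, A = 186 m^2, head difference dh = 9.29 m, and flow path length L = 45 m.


Darcy's law: Q = K * A * i, where i = dh/L.
Hydraulic gradient i = 9.29 / 45 = 0.206444.
Q = 0.0664 * 186 * 0.206444
  = 2.5497 m^3/s.

2.5497


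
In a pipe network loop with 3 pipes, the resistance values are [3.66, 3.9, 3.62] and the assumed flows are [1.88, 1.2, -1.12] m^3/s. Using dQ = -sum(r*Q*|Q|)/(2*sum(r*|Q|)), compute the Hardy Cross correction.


Numerator terms (r*Q*|Q|): 3.66*1.88*|1.88| = 12.9359; 3.9*1.2*|1.2| = 5.616; 3.62*-1.12*|-1.12| = -4.5409.
Sum of numerator = 14.011.
Denominator terms (r*|Q|): 3.66*|1.88| = 6.8808; 3.9*|1.2| = 4.68; 3.62*|-1.12| = 4.0544.
2 * sum of denominator = 2 * 15.6152 = 31.2304.
dQ = -14.011 / 31.2304 = -0.4486 m^3/s.

-0.4486


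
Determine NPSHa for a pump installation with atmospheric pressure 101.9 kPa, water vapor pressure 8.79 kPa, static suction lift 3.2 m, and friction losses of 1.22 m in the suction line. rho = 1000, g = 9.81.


NPSHa = p_atm/(rho*g) - z_s - hf_s - p_vap/(rho*g).
p_atm/(rho*g) = 101.9*1000 / (1000*9.81) = 10.387 m.
p_vap/(rho*g) = 8.79*1000 / (1000*9.81) = 0.896 m.
NPSHa = 10.387 - 3.2 - 1.22 - 0.896
      = 5.07 m.

5.07


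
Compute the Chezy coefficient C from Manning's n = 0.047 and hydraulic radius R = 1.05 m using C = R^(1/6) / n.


The Chezy coefficient relates to Manning's n through C = R^(1/6) / n.
R^(1/6) = 1.05^(1/6) = 1.008165.
C = 1.008165 / 0.047 = 21.45 m^(1/2)/s.

21.45


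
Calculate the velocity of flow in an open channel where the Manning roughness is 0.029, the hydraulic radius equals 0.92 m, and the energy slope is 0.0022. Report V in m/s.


Manning's equation gives V = (1/n) * R^(2/3) * S^(1/2).
First, compute R^(2/3) = 0.92^(2/3) = 0.9459.
Next, S^(1/2) = 0.0022^(1/2) = 0.046904.
Then 1/n = 1/0.029 = 34.48.
V = 34.48 * 0.9459 * 0.046904 = 1.5299 m/s.

1.5299


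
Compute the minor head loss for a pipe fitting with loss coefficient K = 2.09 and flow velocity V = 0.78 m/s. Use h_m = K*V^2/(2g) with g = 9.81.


Minor loss formula: h_m = K * V^2/(2g).
V^2 = 0.78^2 = 0.6084.
V^2/(2g) = 0.6084 / 19.62 = 0.031 m.
h_m = 2.09 * 0.031 = 0.0648 m.

0.0648


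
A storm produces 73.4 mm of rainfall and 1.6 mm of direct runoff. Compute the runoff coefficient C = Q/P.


The runoff coefficient C = runoff depth / rainfall depth.
C = 1.6 / 73.4
  = 0.0218.

0.0218


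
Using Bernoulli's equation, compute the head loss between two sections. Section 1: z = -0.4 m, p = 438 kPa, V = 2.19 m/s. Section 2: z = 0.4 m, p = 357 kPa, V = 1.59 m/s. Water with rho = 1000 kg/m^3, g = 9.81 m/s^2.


Total head at each section: H = z + p/(rho*g) + V^2/(2g).
H1 = -0.4 + 438*1000/(1000*9.81) + 2.19^2/(2*9.81)
   = -0.4 + 44.648 + 0.2444
   = 44.493 m.
H2 = 0.4 + 357*1000/(1000*9.81) + 1.59^2/(2*9.81)
   = 0.4 + 36.391 + 0.1289
   = 36.92 m.
h_L = H1 - H2 = 44.493 - 36.92 = 7.572 m.

7.572


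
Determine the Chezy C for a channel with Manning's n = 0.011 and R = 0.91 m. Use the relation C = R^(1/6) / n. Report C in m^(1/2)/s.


The Chezy coefficient relates to Manning's n through C = R^(1/6) / n.
R^(1/6) = 0.91^(1/6) = 0.984404.
C = 0.984404 / 0.011 = 89.49 m^(1/2)/s.

89.49


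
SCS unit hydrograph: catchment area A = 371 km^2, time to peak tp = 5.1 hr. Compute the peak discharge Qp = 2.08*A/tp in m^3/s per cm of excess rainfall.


SCS formula: Qp = 2.08 * A / tp.
Qp = 2.08 * 371 / 5.1
   = 771.68 / 5.1
   = 151.31 m^3/s per cm.

151.31


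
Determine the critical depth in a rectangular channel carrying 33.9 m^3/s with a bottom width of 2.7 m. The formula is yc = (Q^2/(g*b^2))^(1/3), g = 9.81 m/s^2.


Using yc = (Q^2 / (g * b^2))^(1/3):
Q^2 = 33.9^2 = 1149.21.
g * b^2 = 9.81 * 2.7^2 = 9.81 * 7.29 = 71.51.
Q^2 / (g*b^2) = 1149.21 / 71.51 = 16.0706.
yc = 16.0706^(1/3) = 2.5235 m.

2.5235


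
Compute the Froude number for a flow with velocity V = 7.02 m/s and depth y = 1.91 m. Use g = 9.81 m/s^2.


The Froude number is defined as Fr = V / sqrt(g*y).
g*y = 9.81 * 1.91 = 18.7371.
sqrt(g*y) = sqrt(18.7371) = 4.3286.
Fr = 7.02 / 4.3286 = 1.6218.

1.6218


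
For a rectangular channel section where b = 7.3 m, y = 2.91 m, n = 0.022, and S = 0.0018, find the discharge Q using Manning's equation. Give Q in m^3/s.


For a rectangular channel, the cross-sectional area A = b * y = 7.3 * 2.91 = 21.24 m^2.
The wetted perimeter P = b + 2y = 7.3 + 2*2.91 = 13.12 m.
Hydraulic radius R = A/P = 21.24/13.12 = 1.6191 m.
Velocity V = (1/n)*R^(2/3)*S^(1/2) = (1/0.022)*1.6191^(2/3)*0.0018^(1/2) = 2.6591 m/s.
Discharge Q = A * V = 21.24 * 2.6591 = 56.487 m^3/s.

56.487


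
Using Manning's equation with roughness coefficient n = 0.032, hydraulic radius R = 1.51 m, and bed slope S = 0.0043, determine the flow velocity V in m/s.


Manning's equation gives V = (1/n) * R^(2/3) * S^(1/2).
First, compute R^(2/3) = 1.51^(2/3) = 1.3162.
Next, S^(1/2) = 0.0043^(1/2) = 0.065574.
Then 1/n = 1/0.032 = 31.25.
V = 31.25 * 1.3162 * 0.065574 = 2.6971 m/s.

2.6971


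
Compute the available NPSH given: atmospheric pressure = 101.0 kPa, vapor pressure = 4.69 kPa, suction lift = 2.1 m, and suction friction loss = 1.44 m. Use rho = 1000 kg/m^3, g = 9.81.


NPSHa = p_atm/(rho*g) - z_s - hf_s - p_vap/(rho*g).
p_atm/(rho*g) = 101.0*1000 / (1000*9.81) = 10.296 m.
p_vap/(rho*g) = 4.69*1000 / (1000*9.81) = 0.478 m.
NPSHa = 10.296 - 2.1 - 1.44 - 0.478
      = 6.28 m.

6.28


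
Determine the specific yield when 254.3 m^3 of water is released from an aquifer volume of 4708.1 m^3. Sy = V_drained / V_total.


Specific yield Sy = Volume drained / Total volume.
Sy = 254.3 / 4708.1
   = 0.054.

0.054


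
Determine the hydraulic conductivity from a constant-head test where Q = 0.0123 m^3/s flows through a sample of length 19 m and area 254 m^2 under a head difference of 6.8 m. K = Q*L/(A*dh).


From K = Q*L / (A*dh):
Numerator: Q*L = 0.0123 * 19 = 0.2337.
Denominator: A*dh = 254 * 6.8 = 1727.2.
K = 0.2337 / 1727.2 = 0.000135 m/s.

0.000135


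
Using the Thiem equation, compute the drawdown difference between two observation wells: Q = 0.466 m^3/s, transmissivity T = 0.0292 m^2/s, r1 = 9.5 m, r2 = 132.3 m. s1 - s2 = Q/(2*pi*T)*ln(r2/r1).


Thiem equation: s1 - s2 = Q/(2*pi*T) * ln(r2/r1).
ln(r2/r1) = ln(132.3/9.5) = 2.6338.
Q/(2*pi*T) = 0.466 / (2*pi*0.0292) = 0.466 / 0.1835 = 2.5399.
s1 - s2 = 2.5399 * 2.6338 = 6.6896 m.

6.6896


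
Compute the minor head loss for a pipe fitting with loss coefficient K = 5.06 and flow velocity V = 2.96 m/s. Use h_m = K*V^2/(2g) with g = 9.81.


Minor loss formula: h_m = K * V^2/(2g).
V^2 = 2.96^2 = 8.7616.
V^2/(2g) = 8.7616 / 19.62 = 0.4466 m.
h_m = 5.06 * 0.4466 = 2.2596 m.

2.2596


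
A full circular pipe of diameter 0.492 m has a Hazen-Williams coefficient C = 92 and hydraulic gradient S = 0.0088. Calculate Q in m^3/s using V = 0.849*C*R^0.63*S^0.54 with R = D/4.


For a full circular pipe, R = D/4 = 0.492/4 = 0.123 m.
V = 0.849 * 92 * 0.123^0.63 * 0.0088^0.54
  = 0.849 * 92 * 0.267079 * 0.077628
  = 1.6194 m/s.
Pipe area A = pi*D^2/4 = pi*0.492^2/4 = 0.1901 m^2.
Q = A * V = 0.1901 * 1.6194 = 0.3079 m^3/s.

0.3079


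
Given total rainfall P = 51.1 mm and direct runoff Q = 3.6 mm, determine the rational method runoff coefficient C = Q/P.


The runoff coefficient C = runoff depth / rainfall depth.
C = 3.6 / 51.1
  = 0.0705.

0.0705


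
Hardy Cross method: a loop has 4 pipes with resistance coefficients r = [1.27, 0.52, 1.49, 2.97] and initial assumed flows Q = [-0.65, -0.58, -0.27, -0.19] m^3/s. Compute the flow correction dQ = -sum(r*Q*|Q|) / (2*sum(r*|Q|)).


Numerator terms (r*Q*|Q|): 1.27*-0.65*|-0.65| = -0.5366; 0.52*-0.58*|-0.58| = -0.1749; 1.49*-0.27*|-0.27| = -0.1086; 2.97*-0.19*|-0.19| = -0.1072.
Sum of numerator = -0.9273.
Denominator terms (r*|Q|): 1.27*|-0.65| = 0.8255; 0.52*|-0.58| = 0.3016; 1.49*|-0.27| = 0.4023; 2.97*|-0.19| = 0.5643.
2 * sum of denominator = 2 * 2.0937 = 4.1874.
dQ = --0.9273 / 4.1874 = 0.2215 m^3/s.

0.2215


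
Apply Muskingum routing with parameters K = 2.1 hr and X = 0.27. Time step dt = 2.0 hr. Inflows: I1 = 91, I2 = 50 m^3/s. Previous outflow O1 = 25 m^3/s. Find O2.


Muskingum coefficients:
denom = 2*K*(1-X) + dt = 2*2.1*(1-0.27) + 2.0 = 5.066.
C0 = (dt - 2*K*X)/denom = (2.0 - 2*2.1*0.27)/5.066 = 0.1709.
C1 = (dt + 2*K*X)/denom = (2.0 + 2*2.1*0.27)/5.066 = 0.6186.
C2 = (2*K*(1-X) - dt)/denom = 0.2104.
O2 = C0*I2 + C1*I1 + C2*O1
   = 0.1709*50 + 0.6186*91 + 0.2104*25
   = 70.1 m^3/s.

70.1


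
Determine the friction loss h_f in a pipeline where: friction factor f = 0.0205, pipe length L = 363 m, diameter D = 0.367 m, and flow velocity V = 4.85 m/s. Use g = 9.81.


Darcy-Weisbach equation: h_f = f * (L/D) * V^2/(2g).
f * L/D = 0.0205 * 363/0.367 = 20.2766.
V^2/(2g) = 4.85^2 / (2*9.81) = 23.5225 / 19.62 = 1.1989 m.
h_f = 20.2766 * 1.1989 = 24.31 m.

24.31


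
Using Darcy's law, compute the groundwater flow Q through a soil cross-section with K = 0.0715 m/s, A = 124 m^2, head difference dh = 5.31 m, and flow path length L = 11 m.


Darcy's law: Q = K * A * i, where i = dh/L.
Hydraulic gradient i = 5.31 / 11 = 0.482727.
Q = 0.0715 * 124 * 0.482727
  = 4.2799 m^3/s.

4.2799
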